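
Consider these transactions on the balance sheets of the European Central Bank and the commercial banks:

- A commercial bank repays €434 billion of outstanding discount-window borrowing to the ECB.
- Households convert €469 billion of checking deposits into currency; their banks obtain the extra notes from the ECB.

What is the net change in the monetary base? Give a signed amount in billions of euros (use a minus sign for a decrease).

Discount-window repayment €434 billion: ECB balance sheet contracts → −€434B.
Currency withdrawal €469 billion: just a shift between currency and reserves — both are base money → 0.
Net: −434 + 0 = -€434 billion.

-€434 billion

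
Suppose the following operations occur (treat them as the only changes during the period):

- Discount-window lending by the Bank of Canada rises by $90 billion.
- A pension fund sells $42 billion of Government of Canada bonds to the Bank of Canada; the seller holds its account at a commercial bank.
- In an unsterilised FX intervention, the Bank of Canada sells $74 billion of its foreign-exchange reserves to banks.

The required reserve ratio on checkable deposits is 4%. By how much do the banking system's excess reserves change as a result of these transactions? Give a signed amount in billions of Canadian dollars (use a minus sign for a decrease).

+$56.32 billion

Discount-window loan $90 billion: reserves +$90B, deposits 0.
Asset purchase (from non-banks) $42 billion: reserves +$42B, deposits +$42B.
FX sale $74 billion: reserves −$74B, deposits 0.
Totals: Δreserves = +$58B, Δdeposits = +$42B.
Δrequired reserves = 4% × +$42B = +$1.68B.
Δexcess reserves = Δreserves − Δrequired = +$58B − (+$1.68B) = +$56.32 billion.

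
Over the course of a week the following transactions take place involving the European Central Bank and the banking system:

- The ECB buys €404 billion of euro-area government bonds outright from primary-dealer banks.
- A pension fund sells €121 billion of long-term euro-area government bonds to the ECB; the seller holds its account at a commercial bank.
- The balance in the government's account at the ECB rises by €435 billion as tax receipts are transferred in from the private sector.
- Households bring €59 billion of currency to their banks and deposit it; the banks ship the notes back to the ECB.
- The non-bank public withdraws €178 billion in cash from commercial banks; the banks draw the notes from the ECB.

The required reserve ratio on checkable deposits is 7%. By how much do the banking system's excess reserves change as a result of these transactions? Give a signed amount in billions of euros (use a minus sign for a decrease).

+€1.31 billion

OMO purchase (from banks) €404 billion: reserves +€404B, deposits 0.
Asset purchase (from non-banks) €121 billion: reserves +€121B, deposits +€121B.
Government account inflow €435 billion: reserves −€435B, deposits −€435B.
Currency deposit €59 billion: reserves +€59B, deposits +€59B.
Currency withdrawal €178 billion: reserves −€178B, deposits −€178B.
Totals: Δreserves = −€29B, Δdeposits = −€433B.
Δrequired reserves = 7% × −€433B = −€30.31B.
Δexcess reserves = Δreserves − Δrequired = −€29B − (−€30.31B) = +€1.31 billion.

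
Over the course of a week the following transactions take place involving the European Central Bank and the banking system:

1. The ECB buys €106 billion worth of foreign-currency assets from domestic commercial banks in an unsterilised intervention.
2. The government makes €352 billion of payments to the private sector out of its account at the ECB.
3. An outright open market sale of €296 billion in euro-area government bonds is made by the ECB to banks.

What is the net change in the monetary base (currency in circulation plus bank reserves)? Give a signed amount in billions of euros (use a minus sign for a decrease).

+€162 billion

FX purchase €106 billion: ECB balance sheet expands → +€106B.
Government spending €352 billion: a non-base liability converts back to reserves → +€352B.
OMO sale (to banks) €296 billion: ECB balance sheet contracts → −€296B.
Net: 106 + 352 − 296 = +€162 billion.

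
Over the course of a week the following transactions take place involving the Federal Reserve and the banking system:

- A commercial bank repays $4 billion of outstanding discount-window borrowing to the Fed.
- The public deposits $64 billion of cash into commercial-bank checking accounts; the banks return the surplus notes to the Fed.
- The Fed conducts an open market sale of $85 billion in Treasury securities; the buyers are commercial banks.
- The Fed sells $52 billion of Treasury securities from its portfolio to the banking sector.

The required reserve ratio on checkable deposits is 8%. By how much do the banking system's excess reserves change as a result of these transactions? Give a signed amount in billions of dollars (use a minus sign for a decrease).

-$82.12 billion

Discount-window repayment $4 billion: reserves −$4B, deposits 0.
Currency deposit $64 billion: reserves +$64B, deposits +$64B.
OMO sale (to banks) $85 billion: reserves −$85B, deposits 0.
OMO sale (to banks) $52 billion: reserves −$52B, deposits 0.
Totals: Δreserves = −$77B, Δdeposits = +$64B.
Δrequired reserves = 8% × +$64B = +$5.12B.
Δexcess reserves = Δreserves − Δrequired = −$77B − (+$5.12B) = -$82.12 billion.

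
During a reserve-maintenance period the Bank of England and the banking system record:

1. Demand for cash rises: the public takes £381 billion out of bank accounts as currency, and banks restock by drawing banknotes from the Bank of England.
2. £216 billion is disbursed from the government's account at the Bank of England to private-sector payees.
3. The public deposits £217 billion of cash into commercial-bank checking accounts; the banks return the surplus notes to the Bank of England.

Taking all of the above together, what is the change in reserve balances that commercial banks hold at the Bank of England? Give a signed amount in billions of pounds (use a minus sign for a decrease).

Currency withdrawal £381 billion: banks swap reserves for currency → −£381B.
Government spending £216 billion: government payments flow into bank reserve accounts → +£216B.
Currency deposit £217 billion: returned notes are swapped for reserve credit → +£217B.
Net: −381 + 216 + 217 = +£52 billion.

+£52 billion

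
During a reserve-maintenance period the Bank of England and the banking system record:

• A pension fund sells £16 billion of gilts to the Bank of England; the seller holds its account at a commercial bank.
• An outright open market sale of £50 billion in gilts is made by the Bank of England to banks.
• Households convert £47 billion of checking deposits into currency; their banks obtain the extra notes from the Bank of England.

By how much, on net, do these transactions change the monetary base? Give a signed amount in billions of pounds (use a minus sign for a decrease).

Asset purchase (from non-banks) £16 billion: Bank of England balance sheet expands → +£16B.
OMO sale (to banks) £50 billion: Bank of England balance sheet contracts → −£50B.
Currency withdrawal £47 billion: just a shift between currency and reserves — both are base money → 0.
Net: 16 − 50 + 0 = -£34 billion.

-£34 billion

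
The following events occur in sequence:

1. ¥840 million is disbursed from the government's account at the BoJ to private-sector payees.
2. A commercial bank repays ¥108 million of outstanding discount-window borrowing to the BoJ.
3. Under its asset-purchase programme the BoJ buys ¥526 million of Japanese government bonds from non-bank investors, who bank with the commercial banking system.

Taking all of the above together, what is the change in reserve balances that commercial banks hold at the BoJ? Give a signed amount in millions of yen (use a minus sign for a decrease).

Government spending ¥840 million: government payments flow into bank reserve accounts → +¥840M.
Discount-window repayment ¥108 million: repayment is debited from reserves → −¥108M.
Asset purchase (from non-banks) ¥526 million: the BoJ pays by crediting reserve accounts → +¥526M.
Net: 840 − 108 + 526 = +¥1258 million.

+¥1258 million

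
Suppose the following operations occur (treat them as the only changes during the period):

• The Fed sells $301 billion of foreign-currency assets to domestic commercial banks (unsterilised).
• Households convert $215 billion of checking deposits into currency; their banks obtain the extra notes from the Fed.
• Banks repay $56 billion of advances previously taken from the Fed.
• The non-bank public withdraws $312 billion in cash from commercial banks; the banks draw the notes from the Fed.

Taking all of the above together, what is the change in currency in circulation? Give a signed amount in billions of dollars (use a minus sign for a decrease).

FX sale $301 billion: no currency enters or leaves circulation → 0.
Currency withdrawal $215 billion: notes leave the central bank → +$215B.
Discount-window repayment $56 billion: no currency enters or leaves circulation → 0.
Currency withdrawal $312 billion: notes leave the central bank → +$312B.
Net: 0 + 215 + 0 + 312 = +$527 billion.

+$527 billion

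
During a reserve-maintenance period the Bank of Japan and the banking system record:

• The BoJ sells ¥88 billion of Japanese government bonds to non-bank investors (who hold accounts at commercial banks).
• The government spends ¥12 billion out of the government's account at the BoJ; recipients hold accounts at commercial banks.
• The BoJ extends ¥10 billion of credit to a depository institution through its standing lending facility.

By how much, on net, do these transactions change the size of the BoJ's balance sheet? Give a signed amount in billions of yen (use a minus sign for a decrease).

-¥78 billion

BoJ balance sheet:
  Assets:      Securities −¥88B, Loans to banks +¥10B
  Liabilities: Bank reserves −¥66B, Government deposits −¥12B
Change in total BoJ assets = -¥78 billion.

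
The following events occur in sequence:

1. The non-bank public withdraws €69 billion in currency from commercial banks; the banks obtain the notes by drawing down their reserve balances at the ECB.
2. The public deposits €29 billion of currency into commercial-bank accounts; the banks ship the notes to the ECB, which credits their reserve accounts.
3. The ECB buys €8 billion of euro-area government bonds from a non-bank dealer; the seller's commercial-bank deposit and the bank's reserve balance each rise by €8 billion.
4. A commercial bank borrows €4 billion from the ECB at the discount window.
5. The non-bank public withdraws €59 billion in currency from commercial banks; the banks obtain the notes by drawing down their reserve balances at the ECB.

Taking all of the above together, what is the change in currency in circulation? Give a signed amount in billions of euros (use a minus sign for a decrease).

+€99 billion

Currency withdrawal €69 billion: notes leave the central bank → +€69B.
Currency deposit €29 billion: notes return to the central bank → −€29B.
Asset purchase (from non-banks) €8 billion: no currency enters or leaves circulation → 0.
Discount-window loan €4 billion: no currency enters or leaves circulation → 0.
Currency withdrawal €59 billion: notes leave the central bank → +€59B.
Net: 69 − 29 + 0 + 0 + 59 = +€99 billion.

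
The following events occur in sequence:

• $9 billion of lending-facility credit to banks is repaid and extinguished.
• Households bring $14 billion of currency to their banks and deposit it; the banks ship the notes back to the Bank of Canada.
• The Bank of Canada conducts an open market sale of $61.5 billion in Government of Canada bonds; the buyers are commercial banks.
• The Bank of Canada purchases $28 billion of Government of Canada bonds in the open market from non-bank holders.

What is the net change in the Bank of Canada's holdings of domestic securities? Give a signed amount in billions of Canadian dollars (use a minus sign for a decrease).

Discount-window repayment $9 billion: the Bank of Canada's securities portfolio is untouched → 0.
Currency deposit $14 billion: the Bank of Canada's securities portfolio is untouched → 0.
OMO sale (to banks) $61.5 billion: securities removed from the Bank of Canada's portfolio → −$61.5B.
Asset purchase (from non-banks) $28 billion: securities added to the Bank of Canada's portfolio → +$28B.
Net: 0 + 0 − 61.5 + 28 = -$33.5 billion.

-$33.5 billion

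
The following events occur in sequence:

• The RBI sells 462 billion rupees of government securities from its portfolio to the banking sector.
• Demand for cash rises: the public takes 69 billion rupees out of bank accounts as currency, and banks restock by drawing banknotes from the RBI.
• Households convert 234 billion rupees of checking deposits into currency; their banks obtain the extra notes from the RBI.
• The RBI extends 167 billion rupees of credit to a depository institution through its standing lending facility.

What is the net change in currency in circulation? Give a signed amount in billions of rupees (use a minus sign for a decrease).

RBI balance sheet:
  Assets:      Securities −462B, Loans to banks +167B
  Liabilities: Bank reserves −598B, Currency in circulation +303B
Commercial banking system:
  Assets:      Reserves at CB −598B, Securities +462B
  Liabilities: Checkable deposits −303B, Borrowings from CB +167B
So the change in currency in circulation is +303 billion.

+303 billion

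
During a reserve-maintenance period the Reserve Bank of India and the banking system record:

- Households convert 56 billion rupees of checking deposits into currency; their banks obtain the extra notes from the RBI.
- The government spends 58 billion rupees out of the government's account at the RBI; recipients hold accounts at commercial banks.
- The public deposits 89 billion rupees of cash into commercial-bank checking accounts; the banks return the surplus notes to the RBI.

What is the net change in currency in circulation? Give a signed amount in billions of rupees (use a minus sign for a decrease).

-33 billion

Currency withdrawal 56 billion rupees: notes leave the central bank → +56B.
Government spending 58 billion rupees: no currency enters or leaves circulation → 0.
Currency deposit 89 billion rupees: notes return to the central bank → −89B.
Net: 56 + 0 − 89 = -33 billion.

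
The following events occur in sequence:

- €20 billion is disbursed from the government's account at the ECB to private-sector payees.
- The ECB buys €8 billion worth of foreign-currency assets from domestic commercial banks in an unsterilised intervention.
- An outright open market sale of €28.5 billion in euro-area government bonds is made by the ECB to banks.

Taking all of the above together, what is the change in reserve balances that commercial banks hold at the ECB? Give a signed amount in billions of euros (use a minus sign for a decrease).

-€0.5 billion

Government spending €20 billion: government payments flow into bank reserve accounts → +€20B.
FX purchase €8 billion: the ECB pays by crediting reserve accounts → +€8B.
OMO sale (to banks) €28.5 billion: the buying banks pay out of their reserve balances → −€28.5B.
Net: 20 + 8 − 28.5 = -€0.5 billion.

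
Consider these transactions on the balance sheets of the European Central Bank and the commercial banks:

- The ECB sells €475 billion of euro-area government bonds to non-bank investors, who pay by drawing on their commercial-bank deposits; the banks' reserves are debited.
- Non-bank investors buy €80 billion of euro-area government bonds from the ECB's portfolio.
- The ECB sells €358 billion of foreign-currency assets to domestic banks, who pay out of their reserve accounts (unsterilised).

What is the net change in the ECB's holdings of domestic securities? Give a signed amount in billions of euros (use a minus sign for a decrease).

ECB balance sheet:
  Assets:      Securities −€555B, Foreign assets −€358B
  Liabilities: Bank reserves −€913B
Commercial banking system:
  Assets:      Reserves at CB −€913B, Foreign assets +€358B
  Liabilities: Checkable deposits −€555B
So the change in the ECB's holdings of domestic securities is -€555 billion.

-€555 billion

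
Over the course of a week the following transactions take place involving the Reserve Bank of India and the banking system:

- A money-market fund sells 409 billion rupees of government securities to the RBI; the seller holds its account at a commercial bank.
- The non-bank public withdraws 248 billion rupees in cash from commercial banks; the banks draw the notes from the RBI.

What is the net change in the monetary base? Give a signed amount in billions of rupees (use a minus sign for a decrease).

Asset purchase (from non-banks) 409 billion rupees: RBI balance sheet expands → +409B.
Currency withdrawal 248 billion rupees: just a shift between currency and reserves — both are base money → 0.
Net: 409 + 0 = +409 billion.

+409 billion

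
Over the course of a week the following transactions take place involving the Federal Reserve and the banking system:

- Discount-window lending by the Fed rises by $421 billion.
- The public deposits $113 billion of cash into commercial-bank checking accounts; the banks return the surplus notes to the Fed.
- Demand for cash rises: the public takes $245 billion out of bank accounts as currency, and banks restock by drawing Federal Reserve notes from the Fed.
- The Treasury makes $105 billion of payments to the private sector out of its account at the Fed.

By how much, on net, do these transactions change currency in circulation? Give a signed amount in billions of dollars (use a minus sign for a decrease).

+$132 billion

Discount-window loan $421 billion: no currency enters or leaves circulation → 0.
Currency deposit $113 billion: notes return to the central bank → −$113B.
Currency withdrawal $245 billion: notes leave the central bank → +$245B.
Government spending $105 billion: no currency enters or leaves circulation → 0.
Net: 0 − 113 + 245 + 0 = +$132 billion.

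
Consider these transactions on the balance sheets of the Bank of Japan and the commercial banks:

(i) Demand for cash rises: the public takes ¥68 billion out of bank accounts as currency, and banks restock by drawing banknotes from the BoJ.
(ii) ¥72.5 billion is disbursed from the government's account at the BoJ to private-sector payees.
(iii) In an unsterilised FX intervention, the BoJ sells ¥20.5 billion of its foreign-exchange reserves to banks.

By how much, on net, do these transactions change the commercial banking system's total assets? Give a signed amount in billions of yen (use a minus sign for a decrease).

+¥4.5 billion

Currency withdrawal ¥68 billion: bank balance sheets shrink → −¥68B.
Government spending ¥72.5 billion: bank balance sheets expand → +¥72.5B.
FX sale ¥20.5 billion: just an asset swap on bank balance sheets → 0.
Net: −68 + 72.5 + 0 = +¥4.5 billion.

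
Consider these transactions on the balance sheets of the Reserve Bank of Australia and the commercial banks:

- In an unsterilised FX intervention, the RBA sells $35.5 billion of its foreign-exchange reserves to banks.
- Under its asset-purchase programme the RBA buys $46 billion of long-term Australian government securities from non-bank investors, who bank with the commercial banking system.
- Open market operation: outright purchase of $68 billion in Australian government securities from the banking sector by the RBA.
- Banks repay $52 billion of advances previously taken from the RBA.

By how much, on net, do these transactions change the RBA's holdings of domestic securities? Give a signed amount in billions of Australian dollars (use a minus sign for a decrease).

RBA balance sheet:
  Assets:      Securities +$114B, Loans to banks −$52B, Foreign assets −$35.5B
  Liabilities: Bank reserves +$26.5B
So the change in the RBA's holdings of domestic securities is +$114 billion.

+$114 billion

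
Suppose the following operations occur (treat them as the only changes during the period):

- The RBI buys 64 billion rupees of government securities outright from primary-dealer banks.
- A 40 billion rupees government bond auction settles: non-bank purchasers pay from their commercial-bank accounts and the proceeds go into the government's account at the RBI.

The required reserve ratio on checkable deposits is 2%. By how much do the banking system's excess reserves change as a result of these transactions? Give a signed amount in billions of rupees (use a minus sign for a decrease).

+24.8 billion

OMO purchase (from banks) 64 billion rupees: reserves +64B, deposits 0.
Government account inflow 40 billion rupees: reserves −40B, deposits −40B.
Totals: Δreserves = +24B, Δdeposits = −40B.
Δrequired reserves = 2% × −40B = −0.8B.
Δexcess reserves = Δreserves − Δrequired = +24B − (−0.8B) = +24.8 billion.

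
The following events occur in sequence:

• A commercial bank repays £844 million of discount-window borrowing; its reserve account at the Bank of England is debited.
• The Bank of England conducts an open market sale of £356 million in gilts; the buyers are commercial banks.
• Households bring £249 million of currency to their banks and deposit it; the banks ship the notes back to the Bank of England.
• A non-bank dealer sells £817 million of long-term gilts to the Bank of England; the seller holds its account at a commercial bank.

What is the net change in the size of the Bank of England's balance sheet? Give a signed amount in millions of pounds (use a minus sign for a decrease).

Discount-window repayment £844 million: a Bank of England asset is shed → −£844M.
OMO sale (to banks) £356 million: a Bank of England asset is shed → −£356M.
Currency deposit £249 million: only the composition of liabilities changes → 0.
Asset purchase (from non-banks) £817 million: a Bank of England asset is acquired → +£817M.
Net: −844 − 356 + 0 + 817 = -£383 million.

-£383 million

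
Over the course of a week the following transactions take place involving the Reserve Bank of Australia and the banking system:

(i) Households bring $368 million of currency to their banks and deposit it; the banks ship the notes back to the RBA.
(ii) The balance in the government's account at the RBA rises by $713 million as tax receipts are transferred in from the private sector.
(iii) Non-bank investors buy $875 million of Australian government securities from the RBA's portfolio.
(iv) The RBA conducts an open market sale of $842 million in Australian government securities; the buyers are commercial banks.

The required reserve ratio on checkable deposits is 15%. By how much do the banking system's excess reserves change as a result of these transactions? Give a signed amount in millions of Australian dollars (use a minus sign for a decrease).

Currency deposit $368 million: reserves +$368M, deposits +$368M.
Government account inflow $713 million: reserves −$713M, deposits −$713M.
Asset sale (to non-banks) $875 million: reserves −$875M, deposits −$875M.
OMO sale (to banks) $842 million: reserves −$842M, deposits 0.
Totals: Δreserves = −$2062M, Δdeposits = −$1220M.
Δrequired reserves = 15% × −$1220M = −$183M.
Δexcess reserves = Δreserves − Δrequired = −$2062M − (−$183M) = -$1879 million.

-$1879 million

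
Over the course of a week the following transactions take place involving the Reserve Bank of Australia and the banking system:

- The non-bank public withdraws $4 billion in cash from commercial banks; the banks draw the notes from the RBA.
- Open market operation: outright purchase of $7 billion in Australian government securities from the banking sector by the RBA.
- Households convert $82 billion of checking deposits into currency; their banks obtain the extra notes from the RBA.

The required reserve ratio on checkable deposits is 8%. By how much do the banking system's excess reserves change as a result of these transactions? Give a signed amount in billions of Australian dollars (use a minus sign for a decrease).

-$72.12 billion

Currency withdrawal $4 billion: reserves −$4B, deposits −$4B.
OMO purchase (from banks) $7 billion: reserves +$7B, deposits 0.
Currency withdrawal $82 billion: reserves −$82B, deposits −$82B.
Totals: Δreserves = −$79B, Δdeposits = −$86B.
Δrequired reserves = 8% × −$86B = −$6.88B.
Δexcess reserves = Δreserves − Δrequired = −$79B − (−$6.88B) = -$72.12 billion.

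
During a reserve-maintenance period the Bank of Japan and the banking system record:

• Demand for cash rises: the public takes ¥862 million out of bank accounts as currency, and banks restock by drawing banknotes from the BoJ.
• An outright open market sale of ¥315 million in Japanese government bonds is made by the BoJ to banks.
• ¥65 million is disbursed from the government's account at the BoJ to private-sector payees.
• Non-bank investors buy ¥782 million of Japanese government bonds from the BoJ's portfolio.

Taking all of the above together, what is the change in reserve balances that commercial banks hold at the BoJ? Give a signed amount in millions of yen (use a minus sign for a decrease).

BoJ balance sheet:
  Assets:      Securities −¥1097M
  Liabilities: Bank reserves −¥1894M, Currency in circulation +¥862M, Government deposits −¥65M
So the change in reserve balances that commercial banks hold at the BoJ is -¥1894 million.

-¥1894 million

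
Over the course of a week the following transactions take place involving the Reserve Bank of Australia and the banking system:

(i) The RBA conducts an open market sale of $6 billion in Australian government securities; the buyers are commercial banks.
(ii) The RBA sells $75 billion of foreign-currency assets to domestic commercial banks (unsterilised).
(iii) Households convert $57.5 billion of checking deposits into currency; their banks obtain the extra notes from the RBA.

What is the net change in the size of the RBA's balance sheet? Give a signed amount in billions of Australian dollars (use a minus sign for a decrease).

OMO sale (to banks) $6 billion: an RBA asset is shed → −$6B.
FX sale $75 billion: an RBA asset is shed → −$75B.
Currency withdrawal $57.5 billion: only the composition of liabilities changes → 0.
Net: −6 − 75 + 0 = -$81 billion.

-$81 billion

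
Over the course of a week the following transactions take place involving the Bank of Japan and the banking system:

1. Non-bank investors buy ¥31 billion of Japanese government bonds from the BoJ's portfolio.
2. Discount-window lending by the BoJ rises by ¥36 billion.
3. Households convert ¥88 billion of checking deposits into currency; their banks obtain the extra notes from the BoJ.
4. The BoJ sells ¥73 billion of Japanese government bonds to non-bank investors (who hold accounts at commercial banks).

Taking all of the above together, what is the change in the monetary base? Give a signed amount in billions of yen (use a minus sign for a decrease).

BoJ balance sheet:
  Assets:      Securities −¥104B, Loans to banks +¥36B
  Liabilities: Bank reserves −¥156B, Currency in circulation +¥88B
Monetary base = currency + reserves: +¥88B + (−¥156B) = -¥68 billion.

-¥68 billion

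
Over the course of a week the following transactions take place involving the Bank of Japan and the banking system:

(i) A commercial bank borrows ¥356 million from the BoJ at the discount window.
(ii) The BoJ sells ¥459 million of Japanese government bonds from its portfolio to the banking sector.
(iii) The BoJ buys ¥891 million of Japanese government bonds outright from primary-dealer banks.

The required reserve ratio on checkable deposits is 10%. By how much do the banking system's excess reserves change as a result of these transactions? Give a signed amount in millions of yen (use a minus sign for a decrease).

+¥788 million

Discount-window loan ¥356 million: reserves +¥356M, deposits 0.
OMO sale (to banks) ¥459 million: reserves −¥459M, deposits 0.
OMO purchase (from banks) ¥891 million: reserves +¥891M, deposits 0.
Totals: Δreserves = +¥788M, Δdeposits = 0.
Δrequired reserves = 10% × 0 = 0.
Δexcess reserves = Δreserves − Δrequired = +¥788M − (0) = +¥788 million.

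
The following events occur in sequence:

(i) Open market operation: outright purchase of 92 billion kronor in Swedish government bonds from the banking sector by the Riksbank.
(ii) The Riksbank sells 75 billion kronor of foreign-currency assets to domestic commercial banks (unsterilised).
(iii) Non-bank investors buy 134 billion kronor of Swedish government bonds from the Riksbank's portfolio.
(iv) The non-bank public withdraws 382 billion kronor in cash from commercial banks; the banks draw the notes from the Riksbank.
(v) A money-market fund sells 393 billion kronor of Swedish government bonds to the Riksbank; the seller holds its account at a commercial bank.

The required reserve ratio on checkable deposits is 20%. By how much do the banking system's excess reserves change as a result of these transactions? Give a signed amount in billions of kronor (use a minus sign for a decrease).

-81.4 billion

OMO purchase (from banks) 92 billion kronor: reserves +92B, deposits 0.
FX sale 75 billion kronor: reserves −75B, deposits 0.
Asset sale (to non-banks) 134 billion kronor: reserves −134B, deposits −134B.
Currency withdrawal 382 billion kronor: reserves −382B, deposits −382B.
Asset purchase (from non-banks) 393 billion kronor: reserves +393B, deposits +393B.
Totals: Δreserves = −106B, Δdeposits = −123B.
Δrequired reserves = 20% × −123B = −24.6B.
Δexcess reserves = Δreserves − Δrequired = −106B − (−24.6B) = -81.4 billion.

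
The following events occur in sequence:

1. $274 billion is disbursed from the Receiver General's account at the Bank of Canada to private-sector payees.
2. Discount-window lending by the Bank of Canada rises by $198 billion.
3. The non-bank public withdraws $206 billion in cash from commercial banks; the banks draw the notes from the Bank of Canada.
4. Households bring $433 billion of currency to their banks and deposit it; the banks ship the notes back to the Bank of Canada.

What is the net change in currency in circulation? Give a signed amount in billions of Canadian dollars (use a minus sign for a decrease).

-$227 billion

Government spending $274 billion: no currency enters or leaves circulation → 0.
Discount-window loan $198 billion: no currency enters or leaves circulation → 0.
Currency withdrawal $206 billion: notes leave the central bank → +$206B.
Currency deposit $433 billion: notes return to the central bank → −$433B.
Net: 0 + 0 + 206 − 433 = -$227 billion.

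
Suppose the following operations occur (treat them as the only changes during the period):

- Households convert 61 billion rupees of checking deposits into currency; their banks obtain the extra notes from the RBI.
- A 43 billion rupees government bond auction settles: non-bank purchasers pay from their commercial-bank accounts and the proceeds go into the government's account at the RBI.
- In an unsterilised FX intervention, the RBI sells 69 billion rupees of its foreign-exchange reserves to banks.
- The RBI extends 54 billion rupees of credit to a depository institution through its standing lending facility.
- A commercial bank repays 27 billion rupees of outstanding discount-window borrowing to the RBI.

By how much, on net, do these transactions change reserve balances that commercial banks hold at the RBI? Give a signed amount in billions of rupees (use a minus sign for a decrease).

RBI balance sheet:
  Assets:      Loans to banks +27B, Foreign assets −69B
  Liabilities: Bank reserves −146B, Currency in circulation +61B, Government deposits +43B
So the change in reserve balances that commercial banks hold at the RBI is -146 billion.

-146 billion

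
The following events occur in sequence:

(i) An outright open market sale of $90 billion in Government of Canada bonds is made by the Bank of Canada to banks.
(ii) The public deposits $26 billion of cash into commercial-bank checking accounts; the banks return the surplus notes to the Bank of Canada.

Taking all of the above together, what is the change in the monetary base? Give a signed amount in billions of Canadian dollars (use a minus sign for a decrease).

Bank of Canada balance sheet:
  Assets:      Securities −$90B
  Liabilities: Bank reserves −$64B, Currency in circulation −$26B
Commercial banking system:
  Assets:      Reserves at CB −$64B, Securities +$90B
  Liabilities: Checkable deposits +$26B
Monetary base = currency + reserves: −$26B + (−$64B) = -$90 billion.

-$90 billion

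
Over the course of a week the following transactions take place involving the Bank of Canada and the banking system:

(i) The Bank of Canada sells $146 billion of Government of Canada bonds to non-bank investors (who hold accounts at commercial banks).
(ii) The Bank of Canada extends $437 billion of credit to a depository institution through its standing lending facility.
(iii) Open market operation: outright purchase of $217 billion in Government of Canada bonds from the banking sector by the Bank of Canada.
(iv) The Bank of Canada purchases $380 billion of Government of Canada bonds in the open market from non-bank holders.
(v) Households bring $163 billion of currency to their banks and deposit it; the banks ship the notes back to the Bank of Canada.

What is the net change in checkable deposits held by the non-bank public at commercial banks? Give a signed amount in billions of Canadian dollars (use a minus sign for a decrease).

Bank of Canada balance sheet:
  Assets:      Securities +$451B, Loans to banks +$437B
  Liabilities: Bank reserves +$1051B, Currency in circulation −$163B
Commercial banking system:
  Assets:      Reserves at CB +$1051B, Securities −$217B
  Liabilities: Checkable deposits +$397B, Borrowings from CB +$437B
So the change in checkable deposits held by the non-bank public at commercial banks is +$397 billion.

+$397 billion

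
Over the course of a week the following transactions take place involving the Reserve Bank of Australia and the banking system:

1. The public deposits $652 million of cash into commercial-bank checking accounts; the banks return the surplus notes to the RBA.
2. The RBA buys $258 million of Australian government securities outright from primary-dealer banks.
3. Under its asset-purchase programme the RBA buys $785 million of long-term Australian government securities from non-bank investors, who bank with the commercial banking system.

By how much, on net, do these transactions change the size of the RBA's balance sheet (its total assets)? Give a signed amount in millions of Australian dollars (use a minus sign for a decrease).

+$1043 million

Currency deposit $652 million: only the composition of liabilities changes → 0.
OMO purchase (from banks) $258 million: an RBA asset is acquired → +$258M.
Asset purchase (from non-banks) $785 million: an RBA asset is acquired → +$785M.
Net: 0 + 258 + 785 = +$1043 million.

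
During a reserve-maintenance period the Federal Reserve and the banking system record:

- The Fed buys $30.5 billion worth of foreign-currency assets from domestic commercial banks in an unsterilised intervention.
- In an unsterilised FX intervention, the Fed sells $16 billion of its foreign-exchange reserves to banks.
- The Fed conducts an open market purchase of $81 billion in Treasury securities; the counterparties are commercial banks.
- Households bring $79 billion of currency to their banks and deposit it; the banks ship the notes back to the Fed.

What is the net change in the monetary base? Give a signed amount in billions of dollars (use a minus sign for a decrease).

+$95.5 billion

Fed balance sheet:
  Assets:      Securities +$81B, Foreign assets +$14.5B
  Liabilities: Bank reserves +$174.5B, Currency in circulation −$79B
Monetary base = currency + reserves: −$79B + (+$174.5B) = +$95.5 billion.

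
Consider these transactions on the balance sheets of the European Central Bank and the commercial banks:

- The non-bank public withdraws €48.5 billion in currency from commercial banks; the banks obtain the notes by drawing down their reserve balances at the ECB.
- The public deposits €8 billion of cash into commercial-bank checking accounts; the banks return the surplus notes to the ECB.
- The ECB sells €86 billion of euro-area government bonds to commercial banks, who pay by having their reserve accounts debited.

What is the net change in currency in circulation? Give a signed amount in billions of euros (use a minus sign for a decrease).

Currency withdrawal €48.5 billion: notes leave the central bank → +€48.5B.
Currency deposit €8 billion: notes return to the central bank → −€8B.
OMO sale (to banks) €86 billion: no currency enters or leaves circulation → 0.
Net: 48.5 − 8 + 0 = +€40.5 billion.

+€40.5 billion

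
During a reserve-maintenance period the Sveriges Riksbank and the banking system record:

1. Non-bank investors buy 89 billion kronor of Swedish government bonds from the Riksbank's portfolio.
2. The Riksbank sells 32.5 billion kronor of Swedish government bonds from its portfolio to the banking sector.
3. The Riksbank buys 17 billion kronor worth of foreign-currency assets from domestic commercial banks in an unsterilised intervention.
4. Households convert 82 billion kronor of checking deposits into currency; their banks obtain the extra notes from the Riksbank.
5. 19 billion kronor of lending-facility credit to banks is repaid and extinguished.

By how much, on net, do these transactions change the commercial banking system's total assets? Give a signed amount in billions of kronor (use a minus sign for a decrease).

Riksbank balance sheet:
  Assets:      Securities −121.5B, Loans to banks −19B, Foreign assets +17B
  Liabilities: Bank reserves −205.5B, Currency in circulation +82B
Commercial banking system:
  Assets:      Reserves at CB −205.5B, Securities +32.5B, Foreign assets −17B
  Liabilities: Checkable deposits −171B, Borrowings from CB −19B
Change in total bank assets = -190 billion.

-190 billion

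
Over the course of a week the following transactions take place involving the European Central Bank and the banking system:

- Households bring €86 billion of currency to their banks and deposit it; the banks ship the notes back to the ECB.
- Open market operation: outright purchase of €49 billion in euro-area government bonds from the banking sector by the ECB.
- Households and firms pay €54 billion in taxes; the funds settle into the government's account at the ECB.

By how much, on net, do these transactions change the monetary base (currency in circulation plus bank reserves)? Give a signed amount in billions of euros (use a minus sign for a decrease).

-€5 billion

ECB balance sheet:
  Assets:      Securities +€49B
  Liabilities: Bank reserves +€81B, Currency in circulation −€86B, Government deposits +€54B
Monetary base = currency + reserves: −€86B + (+€81B) = -€5 billion.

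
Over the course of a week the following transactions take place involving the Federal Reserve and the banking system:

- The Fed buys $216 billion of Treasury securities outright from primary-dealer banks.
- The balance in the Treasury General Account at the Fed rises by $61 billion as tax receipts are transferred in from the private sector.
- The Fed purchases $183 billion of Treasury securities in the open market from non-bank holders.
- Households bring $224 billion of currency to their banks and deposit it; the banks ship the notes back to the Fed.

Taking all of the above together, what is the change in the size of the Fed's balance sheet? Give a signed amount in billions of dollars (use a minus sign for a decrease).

Fed balance sheet:
  Assets:      Securities +$399B
  Liabilities: Bank reserves +$562B, Currency in circulation −$224B, Government deposits +$61B
Commercial banking system:
  Assets:      Reserves at CB +$562B, Securities −$216B
  Liabilities: Checkable deposits +$346B
Change in total Fed assets = +$399 billion.

+$399 billion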